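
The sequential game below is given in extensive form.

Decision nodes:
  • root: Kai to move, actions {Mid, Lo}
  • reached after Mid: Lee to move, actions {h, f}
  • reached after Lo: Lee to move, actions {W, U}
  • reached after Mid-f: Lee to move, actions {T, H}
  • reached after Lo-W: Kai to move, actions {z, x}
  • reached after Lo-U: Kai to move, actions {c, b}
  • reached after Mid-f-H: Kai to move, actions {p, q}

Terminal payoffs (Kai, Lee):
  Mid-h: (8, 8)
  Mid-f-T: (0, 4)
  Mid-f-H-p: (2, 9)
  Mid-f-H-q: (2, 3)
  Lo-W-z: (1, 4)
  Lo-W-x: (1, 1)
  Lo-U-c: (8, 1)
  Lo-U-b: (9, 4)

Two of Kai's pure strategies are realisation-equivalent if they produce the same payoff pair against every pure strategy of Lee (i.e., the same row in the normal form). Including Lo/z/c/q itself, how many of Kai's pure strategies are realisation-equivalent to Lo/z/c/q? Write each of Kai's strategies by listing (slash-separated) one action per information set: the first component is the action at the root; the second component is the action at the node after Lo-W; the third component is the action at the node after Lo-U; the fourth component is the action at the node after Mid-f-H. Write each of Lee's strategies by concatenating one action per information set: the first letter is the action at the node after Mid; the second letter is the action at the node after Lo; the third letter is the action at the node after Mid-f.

Row for Lo/z/c/q (columns hWT, hWH, hUT, hUH, fWT, fWH, fUT, fUH): (1,4) (1,4) (8,1) (8,1) (1,4) (1,4) (8,1) (8,1).
Under Lo/z/c/q, Kai's choice at the node after Mid-f-H can never be reached regardless of what Lee does, so varying those choices leaves every outcome unchanged.
Holding the reachable choices fixed and varying the unreachable one freely already gives 2 equivalent strategies.
No other strategy reproduces this row, so those 2 are the full class: Lo/z/c/p, Lo/z/c/q.

2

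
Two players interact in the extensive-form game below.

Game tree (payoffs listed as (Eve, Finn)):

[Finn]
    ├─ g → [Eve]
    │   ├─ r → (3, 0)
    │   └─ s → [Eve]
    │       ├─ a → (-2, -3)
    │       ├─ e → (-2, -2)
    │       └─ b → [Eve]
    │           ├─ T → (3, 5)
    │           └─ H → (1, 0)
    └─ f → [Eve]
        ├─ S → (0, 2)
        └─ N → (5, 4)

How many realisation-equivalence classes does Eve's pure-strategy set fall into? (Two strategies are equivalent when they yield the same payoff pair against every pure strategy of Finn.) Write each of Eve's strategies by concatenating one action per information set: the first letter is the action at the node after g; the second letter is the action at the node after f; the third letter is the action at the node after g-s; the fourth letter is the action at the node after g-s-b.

Eve has 24 pure strategies: rSaT, rSaH, rSeT, rSeH, rSbT, rSbH, rNaT, rNaH, rNeT, rNeH, rNbT, rNbH, sSaT, sSaH, sSeT, sSeH, sSbT, sSbH, sNaT, sNaH, sNeT, sNeH, sNbT, sNbH. Columns: g, f.
{rSaT, rSaH, rSeT, rSeH, rSbT, rSbH} → row (3,0) (0,2)
{rNaT, rNaH, rNeT, rNeH, rNbT, rNbH} → row (3,0) (5,4)
{sSaT, sSaH} → row (-2,-3) (0,2)
{sSeT, sSeH} → row (-2,-2) (0,2)
{sSbT} → row (3,5) (0,2)
{sSbH} → row (1,0) (0,2)
{sNaT, sNaH} → row (-2,-3) (5,4)
{sNeT, sNeH} → row (-2,-2) (5,4)
{sNbT} → row (3,5) (5,4)
{sNbH} → row (1,0) (5,4)
That's 10 distinct rows out of 24 strategies.

10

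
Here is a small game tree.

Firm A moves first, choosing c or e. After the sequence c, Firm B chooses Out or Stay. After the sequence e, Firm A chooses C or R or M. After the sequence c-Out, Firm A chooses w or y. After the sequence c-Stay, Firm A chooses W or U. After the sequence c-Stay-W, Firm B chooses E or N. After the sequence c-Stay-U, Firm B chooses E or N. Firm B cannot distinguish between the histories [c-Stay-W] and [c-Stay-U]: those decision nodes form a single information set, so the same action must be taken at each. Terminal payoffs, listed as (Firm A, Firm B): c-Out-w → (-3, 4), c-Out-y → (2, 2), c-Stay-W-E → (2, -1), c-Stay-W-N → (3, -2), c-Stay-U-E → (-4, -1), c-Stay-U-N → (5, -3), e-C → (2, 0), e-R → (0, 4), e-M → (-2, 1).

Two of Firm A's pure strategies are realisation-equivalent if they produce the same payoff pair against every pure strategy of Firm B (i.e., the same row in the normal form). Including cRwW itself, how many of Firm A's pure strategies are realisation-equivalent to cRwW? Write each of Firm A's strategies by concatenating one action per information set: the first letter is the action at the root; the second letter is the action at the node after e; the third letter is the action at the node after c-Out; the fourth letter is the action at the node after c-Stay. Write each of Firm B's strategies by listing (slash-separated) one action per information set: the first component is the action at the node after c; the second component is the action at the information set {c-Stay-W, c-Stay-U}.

3

Row for cRwW (columns Out/E, Out/N, Stay/E, Stay/N): (-3,4) (-3,4) (2,-1) (3,-2).
Under cRwW, Firm A's choice at the node after e can never be reached regardless of what Firm B does, so varying those choices leaves every outcome unchanged.
Holding the reachable choices fixed and varying the unreachable one freely already gives 3 equivalent strategies.
No other strategy reproduces this row, so those 3 are the full class: cCwW, cRwW, cMwW.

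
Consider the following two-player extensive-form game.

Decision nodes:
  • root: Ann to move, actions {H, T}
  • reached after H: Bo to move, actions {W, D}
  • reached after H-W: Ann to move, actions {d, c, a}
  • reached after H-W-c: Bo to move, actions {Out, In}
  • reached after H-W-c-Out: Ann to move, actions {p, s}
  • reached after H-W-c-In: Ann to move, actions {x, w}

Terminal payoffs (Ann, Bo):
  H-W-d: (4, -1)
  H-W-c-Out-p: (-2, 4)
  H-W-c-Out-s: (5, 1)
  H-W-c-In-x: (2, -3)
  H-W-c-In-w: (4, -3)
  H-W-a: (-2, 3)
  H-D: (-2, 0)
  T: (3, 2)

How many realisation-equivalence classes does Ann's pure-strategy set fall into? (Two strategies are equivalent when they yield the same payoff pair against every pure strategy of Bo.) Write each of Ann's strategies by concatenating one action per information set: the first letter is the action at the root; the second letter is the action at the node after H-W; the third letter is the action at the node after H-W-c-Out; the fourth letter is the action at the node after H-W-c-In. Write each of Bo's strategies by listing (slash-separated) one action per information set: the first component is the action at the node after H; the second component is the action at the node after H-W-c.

7

Ann has 24 pure strategies: Hdpx, Hdpw, Hdsx, Hdsw, Hcpx, Hcpw, Hcsx, Hcsw, Hapx, Hapw, Hasx, Hasw, Tdpx, Tdpw, Tdsx, Tdsw, Tcpx, Tcpw, Tcsx, Tcsw, Tapx, Tapw, Tasx, Tasw. Columns: W/Out, W/In, D/Out, D/In.
{Hdpx, Hdpw, Hdsx, Hdsw} → row (4,-1) (4,-1) (-2,0) (-2,0)
{Hcpx} → row (-2,4) (2,-3) (-2,0) (-2,0)
{Hcpw} → row (-2,4) (4,-3) (-2,0) (-2,0)
{Hcsx} → row (5,1) (2,-3) (-2,0) (-2,0)
{Hcsw} → row (5,1) (4,-3) (-2,0) (-2,0)
{Hapx, Hapw, Hasx, Hasw} → row (-2,3) (-2,3) (-2,0) (-2,0)
{Tdpx, Tdpw, Tdsx, Tdsw, Tcpx, Tcpw, Tcsx, Tcsw, Tapx, Tapw, Tasx, Tasw} → row (3,2) (3,2) (3,2) (3,2)
That's 7 distinct rows out of 24 strategies.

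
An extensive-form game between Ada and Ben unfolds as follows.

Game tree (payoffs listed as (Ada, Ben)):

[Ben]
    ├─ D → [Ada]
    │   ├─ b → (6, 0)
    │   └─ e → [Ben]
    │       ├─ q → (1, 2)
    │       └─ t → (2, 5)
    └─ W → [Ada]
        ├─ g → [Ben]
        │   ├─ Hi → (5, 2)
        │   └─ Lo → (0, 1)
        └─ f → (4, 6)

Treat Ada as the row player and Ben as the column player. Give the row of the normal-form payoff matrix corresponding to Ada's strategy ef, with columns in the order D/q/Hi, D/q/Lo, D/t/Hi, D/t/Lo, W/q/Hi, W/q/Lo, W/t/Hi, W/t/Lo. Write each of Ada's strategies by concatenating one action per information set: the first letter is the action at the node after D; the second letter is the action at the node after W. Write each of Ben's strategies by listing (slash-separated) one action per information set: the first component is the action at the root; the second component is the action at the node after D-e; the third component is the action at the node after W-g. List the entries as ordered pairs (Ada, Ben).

(1,2) (1,2) (2,5) (2,5) (4,6) (4,6) (4,6) (4,6)

vs D/q/Hi: Ben plays D → Ada plays e at [D] → Ben plays q at [D-e] → (1, 2)
vs D/q/Lo: Ben plays D → Ada plays e at [D] → Ben plays q at [D-e] → (1, 2)
vs D/t/Hi: Ben plays D → Ada plays e at [D] → Ben plays t at [D-e] → (2, 5)
vs D/t/Lo: Ben plays D → Ada plays e at [D] → Ben plays t at [D-e] → (2, 5)
vs W/q/Hi: Ben plays W → Ada plays f at [W] → (4, 6)
vs W/q/Lo: Ben plays W → Ada plays f at [W] → (4, 6)
vs W/t/Hi: Ben plays W → Ada plays f at [W] → (4, 6)
vs W/t/Lo: Ben plays W → Ada plays f at [W] → (4, 6)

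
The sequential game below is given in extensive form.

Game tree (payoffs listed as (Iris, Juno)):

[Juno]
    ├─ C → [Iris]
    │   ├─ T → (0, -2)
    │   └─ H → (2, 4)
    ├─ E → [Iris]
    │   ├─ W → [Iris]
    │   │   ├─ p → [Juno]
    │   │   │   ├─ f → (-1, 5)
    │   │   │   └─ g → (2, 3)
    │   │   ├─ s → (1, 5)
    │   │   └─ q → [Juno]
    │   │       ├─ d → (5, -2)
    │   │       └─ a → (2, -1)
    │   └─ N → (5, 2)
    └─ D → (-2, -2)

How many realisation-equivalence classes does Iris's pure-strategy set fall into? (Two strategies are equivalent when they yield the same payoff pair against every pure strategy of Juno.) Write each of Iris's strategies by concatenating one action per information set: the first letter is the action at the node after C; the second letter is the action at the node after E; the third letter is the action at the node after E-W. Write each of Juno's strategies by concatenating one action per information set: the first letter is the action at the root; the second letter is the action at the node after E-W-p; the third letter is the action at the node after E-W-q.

8

Iris has 12 pure strategies: TWp, TWs, TWq, TNp, TNs, TNq, HWp, HWs, HWq, HNp, HNs, HNq. Columns: Cfd, Cfa, Cgd, Cga, Efd, Efa, Egd, Ega, Dfd, Dfa, Dgd, Dga.
{TWp} → row (0,-2) (0,-2) (0,-2) (0,-2) (-1,5) (-1,5) (2,3) (2,3) (-2,-2) (-2,-2) (-2,-2) (-2,-2)
{TWs} → row (0,-2) (0,-2) (0,-2) (0,-2) (1,5) (1,5) (1,5) (1,5) (-2,-2) (-2,-2) (-2,-2) (-2,-2)
{TWq} → row (0,-2) (0,-2) (0,-2) (0,-2) (5,-2) (2,-1) (5,-2) (2,-1) (-2,-2) (-2,-2) (-2,-2) (-2,-2)
{TNp, TNs, TNq} → row (0,-2) (0,-2) (0,-2) (0,-2) (5,2) (5,2) (5,2) (5,2) (-2,-2) (-2,-2) (-2,-2) (-2,-2)
{HWp} → row (2,4) (2,4) (2,4) (2,4) (-1,5) (-1,5) (2,3) (2,3) (-2,-2) (-2,-2) (-2,-2) (-2,-2)
{HWs} → row (2,4) (2,4) (2,4) (2,4) (1,5) (1,5) (1,5) (1,5) (-2,-2) (-2,-2) (-2,-2) (-2,-2)
{HWq} → row (2,4) (2,4) (2,4) (2,4) (5,-2) (2,-1) (5,-2) (2,-1) (-2,-2) (-2,-2) (-2,-2) (-2,-2)
{HNp, HNs, HNq} → row (2,4) (2,4) (2,4) (2,4) (5,2) (5,2) (5,2) (5,2) (-2,-2) (-2,-2) (-2,-2) (-2,-2)
That's 8 distinct rows out of 12 strategies.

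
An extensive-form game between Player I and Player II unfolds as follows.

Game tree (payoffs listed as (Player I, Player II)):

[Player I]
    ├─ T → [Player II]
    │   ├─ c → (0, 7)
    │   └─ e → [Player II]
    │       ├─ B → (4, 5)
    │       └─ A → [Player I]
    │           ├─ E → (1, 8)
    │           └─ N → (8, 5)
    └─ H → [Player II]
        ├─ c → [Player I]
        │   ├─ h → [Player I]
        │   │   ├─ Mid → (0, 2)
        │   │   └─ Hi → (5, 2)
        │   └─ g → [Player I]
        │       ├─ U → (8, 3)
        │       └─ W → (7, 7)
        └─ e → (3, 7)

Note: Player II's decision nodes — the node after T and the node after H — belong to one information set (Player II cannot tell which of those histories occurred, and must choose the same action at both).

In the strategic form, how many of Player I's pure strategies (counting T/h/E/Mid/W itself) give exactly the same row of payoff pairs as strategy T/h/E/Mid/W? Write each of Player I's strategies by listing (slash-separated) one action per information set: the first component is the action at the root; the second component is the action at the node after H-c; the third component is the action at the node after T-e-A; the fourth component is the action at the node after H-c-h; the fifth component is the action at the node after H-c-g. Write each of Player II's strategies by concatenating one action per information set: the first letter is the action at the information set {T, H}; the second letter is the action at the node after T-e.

Row for T/h/E/Mid/W (columns cB, cA, eB, eA): (0,7) (0,7) (4,5) (1,8).
Under T/h/E/Mid/W, Player I's choice at the node after H-c and at the node after H-c-h and at the node after H-c-g can never be reached regardless of what Player II does, so varying those choices leaves every outcome unchanged.
Holding the reachable choices fixed and varying the unreachable ones freely already gives 2 × 2 × 2 = 8 equivalent strategies.
No other strategy reproduces this row, so those 8 are the full class: T/h/E/Mid/U, T/h/E/Mid/W, T/h/E/Hi/U, T/h/E/Hi/W, T/g/E/Mid/U, T/g/E/Mid/W, T/g/E/Hi/U, T/g/E/Hi/W.

8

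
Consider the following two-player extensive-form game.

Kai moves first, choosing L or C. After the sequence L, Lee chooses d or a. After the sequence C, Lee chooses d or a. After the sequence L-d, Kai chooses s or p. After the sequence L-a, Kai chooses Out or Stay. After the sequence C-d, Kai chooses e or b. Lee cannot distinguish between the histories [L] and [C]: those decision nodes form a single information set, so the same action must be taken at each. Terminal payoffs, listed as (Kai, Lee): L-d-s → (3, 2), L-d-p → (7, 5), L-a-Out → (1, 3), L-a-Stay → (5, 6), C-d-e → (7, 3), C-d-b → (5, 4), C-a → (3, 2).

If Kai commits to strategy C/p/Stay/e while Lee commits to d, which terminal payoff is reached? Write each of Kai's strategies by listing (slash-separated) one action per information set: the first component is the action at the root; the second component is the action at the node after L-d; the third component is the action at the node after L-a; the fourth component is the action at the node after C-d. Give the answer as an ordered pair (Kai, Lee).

(7, 3)

Trace the play path from the root:
  Kai plays C
  Lee plays d at [C]
  Kai plays e at [C-d]
→ terminal payoff (7, 3).
(Kai's choice at the node after L-d is never reached on this path, so it doesn't affect the outcome.)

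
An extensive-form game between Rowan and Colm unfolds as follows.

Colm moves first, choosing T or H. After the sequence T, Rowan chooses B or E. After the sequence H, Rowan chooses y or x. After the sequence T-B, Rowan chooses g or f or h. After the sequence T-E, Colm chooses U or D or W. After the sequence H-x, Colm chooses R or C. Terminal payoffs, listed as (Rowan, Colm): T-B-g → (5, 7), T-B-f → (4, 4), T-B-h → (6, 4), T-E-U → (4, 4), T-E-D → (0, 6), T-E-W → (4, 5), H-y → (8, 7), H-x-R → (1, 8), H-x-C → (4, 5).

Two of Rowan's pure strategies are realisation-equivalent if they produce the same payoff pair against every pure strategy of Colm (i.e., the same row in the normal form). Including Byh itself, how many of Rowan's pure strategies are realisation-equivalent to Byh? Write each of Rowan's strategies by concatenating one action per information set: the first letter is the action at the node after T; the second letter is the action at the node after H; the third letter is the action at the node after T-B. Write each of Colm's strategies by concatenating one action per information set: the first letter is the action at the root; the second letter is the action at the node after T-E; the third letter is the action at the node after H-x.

Row for Byh (columns TUR, TUC, TDR, TDC, TWR, TWC, HUR, HUC, HDR, HDC, HWR, HWC): (6,4) (6,4) (6,4) (6,4) (6,4) (6,4) (8,7) (8,7) (8,7) (8,7) (8,7) (8,7).
Every one of Rowan's information sets is on the play path for some reply by Colm when Rowan follows Byh.
Changing the action at any of them therefore changes at least one column, so only Byh itself gives this row.

1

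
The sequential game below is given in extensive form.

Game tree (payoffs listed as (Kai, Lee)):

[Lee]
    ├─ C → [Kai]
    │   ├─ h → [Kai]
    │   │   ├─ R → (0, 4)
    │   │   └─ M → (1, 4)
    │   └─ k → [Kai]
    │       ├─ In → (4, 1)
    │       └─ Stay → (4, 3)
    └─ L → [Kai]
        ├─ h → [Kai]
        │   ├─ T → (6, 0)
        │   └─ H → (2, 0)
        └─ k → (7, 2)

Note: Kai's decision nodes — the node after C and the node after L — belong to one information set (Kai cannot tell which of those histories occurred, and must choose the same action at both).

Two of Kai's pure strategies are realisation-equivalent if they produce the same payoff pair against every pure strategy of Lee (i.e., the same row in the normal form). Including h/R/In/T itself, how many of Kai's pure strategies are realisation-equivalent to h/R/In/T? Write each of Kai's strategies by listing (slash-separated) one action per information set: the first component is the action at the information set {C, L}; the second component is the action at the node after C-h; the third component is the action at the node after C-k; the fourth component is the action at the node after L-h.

Row for h/R/In/T (columns C, L): (0,4) (6,0).
Under h/R/In/T, Kai's choice at the node after C-k can never be reached regardless of what Lee does, so varying those choices leaves every outcome unchanged.
Holding the reachable choices fixed and varying the unreachable one freely already gives 2 equivalent strategies.
No other strategy reproduces this row, so those 2 are the full class: h/R/In/T, h/R/Stay/T.

2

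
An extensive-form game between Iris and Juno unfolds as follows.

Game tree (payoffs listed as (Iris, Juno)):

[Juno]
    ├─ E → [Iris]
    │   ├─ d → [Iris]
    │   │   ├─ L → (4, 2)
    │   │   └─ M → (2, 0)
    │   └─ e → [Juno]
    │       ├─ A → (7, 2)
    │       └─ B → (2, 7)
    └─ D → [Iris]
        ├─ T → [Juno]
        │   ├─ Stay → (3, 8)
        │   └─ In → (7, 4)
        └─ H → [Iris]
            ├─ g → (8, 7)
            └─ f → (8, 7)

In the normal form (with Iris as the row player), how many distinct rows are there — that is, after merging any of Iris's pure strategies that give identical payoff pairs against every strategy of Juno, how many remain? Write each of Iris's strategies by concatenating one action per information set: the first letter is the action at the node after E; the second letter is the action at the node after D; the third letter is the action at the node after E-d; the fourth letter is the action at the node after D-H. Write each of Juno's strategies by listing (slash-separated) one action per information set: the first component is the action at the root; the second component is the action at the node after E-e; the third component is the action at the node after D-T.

6

Iris has 16 pure strategies: dTLg, dTLf, dTMg, dTMf, dHLg, dHLf, dHMg, dHMf, eTLg, eTLf, eTMg, eTMf, eHLg, eHLf, eHMg, eHMf. Columns: E/A/Stay, E/A/In, E/B/Stay, E/B/In, D/A/Stay, D/A/In, D/B/Stay, D/B/In.
{dTLg, dTLf} → row (4,2) (4,2) (4,2) (4,2) (3,8) (7,4) (3,8) (7,4)
{dTMg, dTMf} → row (2,0) (2,0) (2,0) (2,0) (3,8) (7,4) (3,8) (7,4)
{dHLg, dHLf} → row (4,2) (4,2) (4,2) (4,2) (8,7) (8,7) (8,7) (8,7)
{dHMg, dHMf} → row (2,0) (2,0) (2,0) (2,0) (8,7) (8,7) (8,7) (8,7)
{eTLg, eTLf, eTMg, eTMf} → row (7,2) (7,2) (2,7) (2,7) (3,8) (7,4) (3,8) (7,4)
{eHLg, eHLf, eHMg, eHMf} → row (7,2) (7,2) (2,7) (2,7) (8,7) (8,7) (8,7) (8,7)
That's 6 distinct rows out of 16 strategies.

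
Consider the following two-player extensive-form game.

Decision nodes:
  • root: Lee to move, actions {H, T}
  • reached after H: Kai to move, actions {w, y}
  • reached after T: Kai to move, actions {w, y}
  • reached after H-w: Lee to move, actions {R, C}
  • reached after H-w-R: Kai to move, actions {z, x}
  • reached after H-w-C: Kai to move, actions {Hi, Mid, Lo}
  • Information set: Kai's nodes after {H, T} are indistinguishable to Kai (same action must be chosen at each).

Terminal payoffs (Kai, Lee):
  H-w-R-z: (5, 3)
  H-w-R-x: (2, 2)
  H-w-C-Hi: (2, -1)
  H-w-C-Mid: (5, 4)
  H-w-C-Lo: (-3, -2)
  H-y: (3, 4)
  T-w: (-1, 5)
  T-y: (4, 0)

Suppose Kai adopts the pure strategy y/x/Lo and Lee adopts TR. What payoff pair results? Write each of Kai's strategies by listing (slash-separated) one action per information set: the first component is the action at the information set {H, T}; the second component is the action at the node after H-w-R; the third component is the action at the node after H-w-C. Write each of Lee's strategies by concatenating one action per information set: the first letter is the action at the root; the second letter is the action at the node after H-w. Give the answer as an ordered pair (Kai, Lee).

Trace the play path from the root:
  Lee plays T
  Kai plays y at [T]
→ terminal payoff (4, 0).
(Kai's choice at the node after H-w-R is never reached on this path, so it doesn't affect the outcome.)

(4, 0)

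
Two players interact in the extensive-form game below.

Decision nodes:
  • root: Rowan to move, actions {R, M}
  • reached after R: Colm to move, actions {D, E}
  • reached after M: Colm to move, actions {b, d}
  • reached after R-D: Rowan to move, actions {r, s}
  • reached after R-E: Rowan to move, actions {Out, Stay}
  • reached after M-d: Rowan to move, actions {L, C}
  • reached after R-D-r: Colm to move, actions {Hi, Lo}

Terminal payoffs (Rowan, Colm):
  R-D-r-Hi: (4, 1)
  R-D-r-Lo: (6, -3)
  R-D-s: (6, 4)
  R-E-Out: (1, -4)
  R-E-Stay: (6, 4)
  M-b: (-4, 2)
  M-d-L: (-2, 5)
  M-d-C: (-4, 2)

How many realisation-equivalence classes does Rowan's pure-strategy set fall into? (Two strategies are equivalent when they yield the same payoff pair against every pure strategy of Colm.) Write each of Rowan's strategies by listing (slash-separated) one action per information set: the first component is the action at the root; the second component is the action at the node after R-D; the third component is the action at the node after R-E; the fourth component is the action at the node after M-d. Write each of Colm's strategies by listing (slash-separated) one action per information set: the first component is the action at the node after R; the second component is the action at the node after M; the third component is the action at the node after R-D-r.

Rowan has 16 pure strategies: R/r/Out/L, R/r/Out/C, R/r/Stay/L, R/r/Stay/C, R/s/Out/L, R/s/Out/C, R/s/Stay/L, R/s/Stay/C, M/r/Out/L, M/r/Out/C, M/r/Stay/L, M/r/Stay/C, M/s/Out/L, M/s/Out/C, M/s/Stay/L, M/s/Stay/C. Columns: D/b/Hi, D/b/Lo, D/d/Hi, D/d/Lo, E/b/Hi, E/b/Lo, E/d/Hi, E/d/Lo.
{R/r/Out/L, R/r/Out/C} → row (4,1) (6,-3) (4,1) (6,-3) (1,-4) (1,-4) (1,-4) (1,-4)
{R/r/Stay/L, R/r/Stay/C} → row (4,1) (6,-3) (4,1) (6,-3) (6,4) (6,4) (6,4) (6,4)
{R/s/Out/L, R/s/Out/C} → row (6,4) (6,4) (6,4) (6,4) (1,-4) (1,-4) (1,-4) (1,-4)
{R/s/Stay/L, R/s/Stay/C} → row (6,4) (6,4) (6,4) (6,4) (6,4) (6,4) (6,4) (6,4)
{M/r/Out/L, M/r/Stay/L, M/s/Out/L, M/s/Stay/L} → row (-4,2) (-4,2) (-2,5) (-2,5) (-4,2) (-4,2) (-2,5) (-2,5)
{M/r/Out/C, M/r/Stay/C, M/s/Out/C, M/s/Stay/C} → row (-4,2) (-4,2) (-4,2) (-4,2) (-4,2) (-4,2) (-4,2) (-4,2)
That's 6 distinct rows out of 16 strategies.

6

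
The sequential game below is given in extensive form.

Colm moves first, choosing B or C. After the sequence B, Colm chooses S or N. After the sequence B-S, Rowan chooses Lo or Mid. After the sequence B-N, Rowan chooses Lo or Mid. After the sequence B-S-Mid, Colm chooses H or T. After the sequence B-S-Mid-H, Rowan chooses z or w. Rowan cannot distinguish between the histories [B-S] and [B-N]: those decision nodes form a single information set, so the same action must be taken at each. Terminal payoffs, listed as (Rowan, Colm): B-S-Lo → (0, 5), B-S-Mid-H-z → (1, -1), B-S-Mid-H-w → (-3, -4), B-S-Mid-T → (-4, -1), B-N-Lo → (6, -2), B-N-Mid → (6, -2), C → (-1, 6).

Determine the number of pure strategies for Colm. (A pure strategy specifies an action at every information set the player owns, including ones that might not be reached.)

Colm owns the root with actions {B, C} — two choices.
Colm owns the node after B with actions {S, N} — two choices.
Colm owns the node after B-S-Mid with actions {H, T} — two choices.
A pure strategy fixes one action at each information set independently, so the count is the product 2 × 2 × 2 = 8.
(For reference, Rowan has 4 pure strategies, giving a 8×4 normal-form matrix.)

8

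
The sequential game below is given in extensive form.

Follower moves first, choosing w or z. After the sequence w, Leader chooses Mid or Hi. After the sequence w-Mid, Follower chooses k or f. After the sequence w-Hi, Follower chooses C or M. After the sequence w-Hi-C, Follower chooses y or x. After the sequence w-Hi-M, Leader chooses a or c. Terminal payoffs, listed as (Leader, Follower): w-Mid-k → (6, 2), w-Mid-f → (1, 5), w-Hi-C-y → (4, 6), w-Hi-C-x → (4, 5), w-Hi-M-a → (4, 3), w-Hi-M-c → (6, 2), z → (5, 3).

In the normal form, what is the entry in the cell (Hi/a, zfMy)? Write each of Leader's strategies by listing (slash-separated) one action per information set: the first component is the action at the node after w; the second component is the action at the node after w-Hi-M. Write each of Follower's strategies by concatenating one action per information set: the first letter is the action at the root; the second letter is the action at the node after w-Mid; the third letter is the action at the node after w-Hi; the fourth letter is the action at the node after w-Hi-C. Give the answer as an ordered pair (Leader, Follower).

Trace the play path from the root:
  Follower plays z
→ terminal payoff (5, 3).
(Leader's choice at the node after w is never reached on this path, so it doesn't affect the outcome.)

(5, 3)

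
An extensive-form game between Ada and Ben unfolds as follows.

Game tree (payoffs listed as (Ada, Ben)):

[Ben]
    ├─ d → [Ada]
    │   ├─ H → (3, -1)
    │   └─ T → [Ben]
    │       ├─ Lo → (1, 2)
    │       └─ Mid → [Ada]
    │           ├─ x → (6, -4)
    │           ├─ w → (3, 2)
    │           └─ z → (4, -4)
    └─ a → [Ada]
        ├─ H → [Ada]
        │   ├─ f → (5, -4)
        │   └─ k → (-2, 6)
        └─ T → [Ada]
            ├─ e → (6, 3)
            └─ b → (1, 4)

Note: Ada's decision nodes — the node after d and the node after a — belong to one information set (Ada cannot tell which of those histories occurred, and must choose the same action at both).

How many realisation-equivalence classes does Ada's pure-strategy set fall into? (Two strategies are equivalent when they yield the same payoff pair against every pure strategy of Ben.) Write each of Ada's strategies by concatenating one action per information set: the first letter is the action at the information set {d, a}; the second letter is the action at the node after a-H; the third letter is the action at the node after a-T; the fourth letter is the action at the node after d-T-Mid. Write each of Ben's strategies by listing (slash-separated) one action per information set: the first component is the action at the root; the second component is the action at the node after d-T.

Ada has 24 pure strategies: Hfex, Hfew, Hfez, Hfbx, Hfbw, Hfbz, Hkex, Hkew, Hkez, Hkbx, Hkbw, Hkbz, Tfex, Tfew, Tfez, Tfbx, Tfbw, Tfbz, Tkex, Tkew, Tkez, Tkbx, Tkbw, Tkbz. Columns: d/Lo, d/Mid, a/Lo, a/Mid.
{Hfex, Hfew, Hfez, Hfbx, Hfbw, Hfbz} → row (3,-1) (3,-1) (5,-4) (5,-4)
{Hkex, Hkew, Hkez, Hkbx, Hkbw, Hkbz} → row (3,-1) (3,-1) (-2,6) (-2,6)
{Tfex, Tkex} → row (1,2) (6,-4) (6,3) (6,3)
{Tfew, Tkew} → row (1,2) (3,2) (6,3) (6,3)
{Tfez, Tkez} → row (1,2) (4,-4) (6,3) (6,3)
{Tfbx, Tkbx} → row (1,2) (6,-4) (1,4) (1,4)
{Tfbw, Tkbw} → row (1,2) (3,2) (1,4) (1,4)
{Tfbz, Tkbz} → row (1,2) (4,-4) (1,4) (1,4)
That's 8 distinct rows out of 24 strategies.

8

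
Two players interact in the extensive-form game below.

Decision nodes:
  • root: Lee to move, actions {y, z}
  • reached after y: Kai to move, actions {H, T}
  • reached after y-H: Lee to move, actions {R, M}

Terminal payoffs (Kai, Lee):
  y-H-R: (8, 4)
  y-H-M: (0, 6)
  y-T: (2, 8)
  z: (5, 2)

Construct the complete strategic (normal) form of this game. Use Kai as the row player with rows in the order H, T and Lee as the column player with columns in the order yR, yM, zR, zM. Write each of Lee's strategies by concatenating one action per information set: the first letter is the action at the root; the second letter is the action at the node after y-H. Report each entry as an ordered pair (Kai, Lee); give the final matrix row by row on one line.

H: (8,4) (0,6) (5,2) (5,2) | T: (2,8) (2,8) (5,2) (5,2)

           yR       yM       zR       zM
   H    (8,4)    (0,6)    (5,2)    (5,2)
   T    (2,8)    (2,8)    (5,2)    (5,2)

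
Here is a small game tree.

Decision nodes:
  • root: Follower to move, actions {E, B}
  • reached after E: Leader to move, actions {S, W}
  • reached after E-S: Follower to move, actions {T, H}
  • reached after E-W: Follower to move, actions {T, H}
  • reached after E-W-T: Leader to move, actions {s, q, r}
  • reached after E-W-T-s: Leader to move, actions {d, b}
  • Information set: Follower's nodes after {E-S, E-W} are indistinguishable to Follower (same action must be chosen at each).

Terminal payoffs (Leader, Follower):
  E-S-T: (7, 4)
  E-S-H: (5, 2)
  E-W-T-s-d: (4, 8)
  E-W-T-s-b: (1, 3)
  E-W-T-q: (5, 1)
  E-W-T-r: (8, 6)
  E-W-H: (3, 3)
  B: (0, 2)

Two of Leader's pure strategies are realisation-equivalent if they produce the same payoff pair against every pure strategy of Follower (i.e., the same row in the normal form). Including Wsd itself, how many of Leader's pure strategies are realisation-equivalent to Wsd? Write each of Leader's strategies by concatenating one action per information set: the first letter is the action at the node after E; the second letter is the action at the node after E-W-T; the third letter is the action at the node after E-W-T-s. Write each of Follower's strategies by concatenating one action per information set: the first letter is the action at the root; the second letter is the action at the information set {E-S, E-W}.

1

Row for Wsd (columns ET, EH, BT, BH): (4,8) (3,3) (0,2) (0,2).
Every one of Leader's information sets is on the play path for some reply by Follower when Leader follows Wsd.
Changing the action at any of them therefore changes at least one column, so only Wsd itself gives this row.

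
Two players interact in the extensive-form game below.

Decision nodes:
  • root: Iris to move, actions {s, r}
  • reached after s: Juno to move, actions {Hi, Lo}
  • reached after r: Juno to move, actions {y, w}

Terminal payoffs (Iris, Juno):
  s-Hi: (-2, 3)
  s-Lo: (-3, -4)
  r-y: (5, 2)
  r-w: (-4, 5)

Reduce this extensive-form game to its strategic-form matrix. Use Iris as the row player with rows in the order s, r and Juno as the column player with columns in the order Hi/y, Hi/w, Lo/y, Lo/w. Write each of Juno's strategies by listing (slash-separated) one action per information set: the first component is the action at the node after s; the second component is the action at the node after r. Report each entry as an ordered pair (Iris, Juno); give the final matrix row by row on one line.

s: (-2,3) (-2,3) (-3,-4) (-3,-4) | r: (5,2) (-4,5) (5,2) (-4,5)

         Hi/y     Hi/w     Lo/y     Lo/w
   s   (-2,3)   (-2,3)  (-3,-4)  (-3,-4)
   r    (5,2)   (-4,5)    (5,2)   (-4,5)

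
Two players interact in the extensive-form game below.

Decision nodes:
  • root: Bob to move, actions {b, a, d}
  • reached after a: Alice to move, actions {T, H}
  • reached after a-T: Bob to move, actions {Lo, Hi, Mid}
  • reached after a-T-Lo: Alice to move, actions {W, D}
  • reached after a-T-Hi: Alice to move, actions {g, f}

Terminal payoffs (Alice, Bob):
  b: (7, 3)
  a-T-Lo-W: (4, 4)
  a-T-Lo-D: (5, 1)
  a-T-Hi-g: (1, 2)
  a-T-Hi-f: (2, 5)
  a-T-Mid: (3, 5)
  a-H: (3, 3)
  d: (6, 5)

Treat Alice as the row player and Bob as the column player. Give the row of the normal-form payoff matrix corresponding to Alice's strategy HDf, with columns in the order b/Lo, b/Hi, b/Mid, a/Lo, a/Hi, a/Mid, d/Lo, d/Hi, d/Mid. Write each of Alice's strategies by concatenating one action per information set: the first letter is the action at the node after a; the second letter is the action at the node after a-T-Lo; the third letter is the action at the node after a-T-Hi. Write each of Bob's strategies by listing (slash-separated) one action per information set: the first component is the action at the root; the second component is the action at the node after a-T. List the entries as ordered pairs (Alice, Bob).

vs b/Lo: Bob plays b → (7, 3)
vs b/Hi: Bob plays b → (7, 3)
vs b/Mid: Bob plays b → (7, 3)
vs a/Lo: Bob plays a → Alice plays H at [a] → (3, 3)
vs a/Hi: Bob plays a → Alice plays H at [a] → (3, 3)
vs a/Mid: Bob plays a → Alice plays H at [a] → (3, 3)
vs d/Lo: Bob plays d → (6, 5)
vs d/Hi: Bob plays d → (6, 5)
vs d/Mid: Bob plays d → (6, 5)

(7,3) (7,3) (7,3) (3,3) (3,3) (3,3) (6,5) (6,5) (6,5)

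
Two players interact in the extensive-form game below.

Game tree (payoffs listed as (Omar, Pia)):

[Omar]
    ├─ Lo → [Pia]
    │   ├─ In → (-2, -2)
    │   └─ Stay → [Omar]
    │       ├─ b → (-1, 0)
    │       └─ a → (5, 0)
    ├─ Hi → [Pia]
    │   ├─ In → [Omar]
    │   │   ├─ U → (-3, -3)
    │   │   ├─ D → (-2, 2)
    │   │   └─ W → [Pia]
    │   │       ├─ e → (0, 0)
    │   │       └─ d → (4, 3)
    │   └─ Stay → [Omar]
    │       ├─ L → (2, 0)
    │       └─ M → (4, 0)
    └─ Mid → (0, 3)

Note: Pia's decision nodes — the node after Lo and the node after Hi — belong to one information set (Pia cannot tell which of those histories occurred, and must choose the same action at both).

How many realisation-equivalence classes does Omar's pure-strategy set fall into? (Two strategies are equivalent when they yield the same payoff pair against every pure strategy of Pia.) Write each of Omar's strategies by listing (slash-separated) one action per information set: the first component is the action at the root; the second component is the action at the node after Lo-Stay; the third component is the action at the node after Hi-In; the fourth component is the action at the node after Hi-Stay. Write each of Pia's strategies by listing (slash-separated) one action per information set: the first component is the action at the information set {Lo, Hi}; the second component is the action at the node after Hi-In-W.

Omar has 36 pure strategies: Lo/b/U/L, Lo/b/U/M, Lo/b/D/L, Lo/b/D/M, Lo/b/W/L, Lo/b/W/M, Lo/a/U/L, Lo/a/U/M, Lo/a/D/L, Lo/a/D/M, Lo/a/W/L, Lo/a/W/M, Hi/b/U/L, Hi/b/U/M, Hi/b/D/L, Hi/b/D/M, Hi/b/W/L, Hi/b/W/M, Hi/a/U/L, Hi/a/U/M, Hi/a/D/L, Hi/a/D/M, Hi/a/W/L, Hi/a/W/M, Mid/b/U/L, Mid/b/U/M, Mid/b/D/L, Mid/b/D/M, Mid/b/W/L, Mid/b/W/M, Mid/a/U/L, Mid/a/U/M, Mid/a/D/L, Mid/a/D/M, Mid/a/W/L, Mid/a/W/M. Columns: In/e, In/d, Stay/e, Stay/d.
{Lo/b/U/L, Lo/b/U/M, Lo/b/D/L, Lo/b/D/M, Lo/b/W/L, Lo/b/W/M} → row (-2,-2) (-2,-2) (-1,0) (-1,0)
{Lo/a/U/L, Lo/a/U/M, Lo/a/D/L, Lo/a/D/M, Lo/a/W/L, Lo/a/W/M} → row (-2,-2) (-2,-2) (5,0) (5,0)
{Hi/b/U/L, Hi/a/U/L} → row (-3,-3) (-3,-3) (2,0) (2,0)
{Hi/b/U/M, Hi/a/U/M} → row (-3,-3) (-3,-3) (4,0) (4,0)
{Hi/b/D/L, Hi/a/D/L} → row (-2,2) (-2,2) (2,0) (2,0)
{Hi/b/D/M, Hi/a/D/M} → row (-2,2) (-2,2) (4,0) (4,0)
{Hi/b/W/L, Hi/a/W/L} → row (0,0) (4,3) (2,0) (2,0)
{Hi/b/W/M, Hi/a/W/M} → row (0,0) (4,3) (4,0) (4,0)
{Mid/b/U/L, Mid/b/U/M, Mid/b/D/L, Mid/b/D/M, Mid/b/W/L, Mid/b/W/M, Mid/a/U/L, Mid/a/U/M, Mid/a/D/L, Mid/a/D/M, Mid/a/W/L, Mid/a/W/M} → row (0,3) (0,3) (0,3) (0,3)
That's 9 distinct rows out of 36 strategies.

9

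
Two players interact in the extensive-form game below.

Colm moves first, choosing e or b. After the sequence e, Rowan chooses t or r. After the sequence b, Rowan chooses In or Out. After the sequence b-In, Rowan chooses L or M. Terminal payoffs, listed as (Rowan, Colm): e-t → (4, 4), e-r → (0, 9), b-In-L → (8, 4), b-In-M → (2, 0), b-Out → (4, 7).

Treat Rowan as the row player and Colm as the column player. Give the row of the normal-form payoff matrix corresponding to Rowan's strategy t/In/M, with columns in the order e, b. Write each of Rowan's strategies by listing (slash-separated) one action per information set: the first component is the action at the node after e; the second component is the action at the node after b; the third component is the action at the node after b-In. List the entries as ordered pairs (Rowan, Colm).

vs e: Colm plays e → Rowan plays t at [e] → (4, 4)
vs b: Colm plays b → Rowan plays In at [b] → Rowan plays M at [b-In] → (2, 0)

(4,4) (2,0)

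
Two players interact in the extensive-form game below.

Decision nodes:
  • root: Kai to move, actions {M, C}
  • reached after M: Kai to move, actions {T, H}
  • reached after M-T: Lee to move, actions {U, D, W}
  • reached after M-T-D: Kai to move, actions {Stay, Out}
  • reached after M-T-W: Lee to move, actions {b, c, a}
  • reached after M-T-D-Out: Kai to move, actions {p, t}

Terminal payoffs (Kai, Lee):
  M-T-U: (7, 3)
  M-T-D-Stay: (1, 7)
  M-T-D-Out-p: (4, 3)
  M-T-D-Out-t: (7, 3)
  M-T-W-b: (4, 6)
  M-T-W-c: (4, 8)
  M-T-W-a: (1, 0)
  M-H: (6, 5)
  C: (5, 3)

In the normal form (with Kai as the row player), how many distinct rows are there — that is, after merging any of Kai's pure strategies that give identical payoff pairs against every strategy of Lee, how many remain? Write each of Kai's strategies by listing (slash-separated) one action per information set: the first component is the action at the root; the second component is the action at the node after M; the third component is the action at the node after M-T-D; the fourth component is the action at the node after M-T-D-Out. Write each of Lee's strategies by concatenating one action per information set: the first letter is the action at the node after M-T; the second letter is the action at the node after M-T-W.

Kai has 16 pure strategies: M/T/Stay/p, M/T/Stay/t, M/T/Out/p, M/T/Out/t, M/H/Stay/p, M/H/Stay/t, M/H/Out/p, M/H/Out/t, C/T/Stay/p, C/T/Stay/t, C/T/Out/p, C/T/Out/t, C/H/Stay/p, C/H/Stay/t, C/H/Out/p, C/H/Out/t. Columns: Ub, Uc, Ua, Db, Dc, Da, Wb, Wc, Wa.
{M/T/Stay/p, M/T/Stay/t} → row (7,3) (7,3) (7,3) (1,7) (1,7) (1,7) (4,6) (4,8) (1,0)
{M/T/Out/p} → row (7,3) (7,3) (7,3) (4,3) (4,3) (4,3) (4,6) (4,8) (1,0)
{M/T/Out/t} → row (7,3) (7,3) (7,3) (7,3) (7,3) (7,3) (4,6) (4,8) (1,0)
{M/H/Stay/p, M/H/Stay/t, M/H/Out/p, M/H/Out/t} → row (6,5) (6,5) (6,5) (6,5) (6,5) (6,5) (6,5) (6,5) (6,5)
{C/T/Stay/p, C/T/Stay/t, C/T/Out/p, C/T/Out/t, C/H/Stay/p, C/H/Stay/t, C/H/Out/p, C/H/Out/t} → row (5,3) (5,3) (5,3) (5,3) (5,3) (5,3) (5,3) (5,3) (5,3)
That's 5 distinct rows out of 16 strategies.

5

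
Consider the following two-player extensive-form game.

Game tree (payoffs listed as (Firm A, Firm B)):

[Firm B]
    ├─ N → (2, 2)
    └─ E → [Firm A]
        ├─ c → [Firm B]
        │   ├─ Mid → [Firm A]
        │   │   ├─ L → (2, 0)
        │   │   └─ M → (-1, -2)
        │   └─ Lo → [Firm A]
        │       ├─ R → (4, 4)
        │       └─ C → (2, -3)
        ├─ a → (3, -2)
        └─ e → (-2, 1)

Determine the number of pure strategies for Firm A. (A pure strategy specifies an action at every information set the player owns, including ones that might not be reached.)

12

Firm A owns the node after E with actions {c, a, e} — three choices.
Firm A owns the node after E-c-Mid with actions {L, M} — two choices.
Firm A owns the node after E-c-Lo with actions {R, C} — two choices.
A pure strategy fixes one action at each information set independently, so the count is the product 3 × 2 × 2 = 12.
(For reference, Firm B has 4 pure strategies, giving a 12×4 normal-form matrix.)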